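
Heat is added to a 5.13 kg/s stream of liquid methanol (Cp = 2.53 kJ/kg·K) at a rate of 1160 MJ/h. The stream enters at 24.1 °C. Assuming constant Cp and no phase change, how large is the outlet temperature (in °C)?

Q = 1160 MJ/h = 322.22 kJ/s
ΔT = Q/(ṁ·Cp) = 322.22/(5.13×2.53) = 24.827 K
T_out = 24.1 + 24.827 = 48.927 °C

T_out = 48.9 °C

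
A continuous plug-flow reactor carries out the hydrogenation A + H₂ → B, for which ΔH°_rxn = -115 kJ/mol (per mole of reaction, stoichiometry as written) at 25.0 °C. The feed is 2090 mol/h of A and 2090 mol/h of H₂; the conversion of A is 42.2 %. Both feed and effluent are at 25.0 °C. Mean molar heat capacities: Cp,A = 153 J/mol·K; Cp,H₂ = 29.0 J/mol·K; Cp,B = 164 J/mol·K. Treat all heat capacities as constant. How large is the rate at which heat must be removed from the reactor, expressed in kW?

Extent of reaction ξ = 0.422 × 2090 = 881.98 mol/h
Reaction term: ξ·ΔH°_rxn = 881.98 × -115 = -101430 kJ/h
Q = ΔH = -101430 kJ/h = -28.174 kW
Heat removed = 28.174 kW

Q_out = 28.2 kW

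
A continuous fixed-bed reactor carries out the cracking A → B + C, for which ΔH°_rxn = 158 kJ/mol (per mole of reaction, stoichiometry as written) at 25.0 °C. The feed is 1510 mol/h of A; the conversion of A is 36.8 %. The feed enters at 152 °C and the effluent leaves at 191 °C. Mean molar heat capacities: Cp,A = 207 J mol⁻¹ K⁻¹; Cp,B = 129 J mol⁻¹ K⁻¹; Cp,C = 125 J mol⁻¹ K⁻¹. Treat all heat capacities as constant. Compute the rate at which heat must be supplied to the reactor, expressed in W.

Q_in = 29000 W

Extent of reaction ξ = 0.368 × 1510 = 555.68 mol/h
Reaction term: ξ·ΔH°_rxn = 555.68 × 158 = 87797 kJ/h
Sensible, feed 152→25 °C: -39696 kJ/h
Outlet flows (mol/h): A 954.32, B 555.68, C 555.68
Sensible, products 25→191 °C: 56222 kJ/h
Q = ΔH = 104320 kJ/h = 28.979 kW
Heat supplied = 28979 W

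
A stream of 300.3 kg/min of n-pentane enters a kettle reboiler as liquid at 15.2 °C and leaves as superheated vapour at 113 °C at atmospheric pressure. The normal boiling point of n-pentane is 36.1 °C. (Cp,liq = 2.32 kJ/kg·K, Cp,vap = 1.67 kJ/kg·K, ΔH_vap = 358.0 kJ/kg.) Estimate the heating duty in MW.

liquid 15.2→36.1 °C: 48.488 kJ/kg
vaporisation at 36.1 °C: 358 kJ/kg
vapour 36.1→113 °C: 128.42 kJ/kg
Δh = 48.488 + 358 + 128.42 = 534.91 kJ/kg
Q = ṁ·Δh = 300.3 kg/min × 534.91 kJ/kg = 160630 kJ/min
|Q| = 2677.2 kW = 2.6772 MW

Q = 2.68 MW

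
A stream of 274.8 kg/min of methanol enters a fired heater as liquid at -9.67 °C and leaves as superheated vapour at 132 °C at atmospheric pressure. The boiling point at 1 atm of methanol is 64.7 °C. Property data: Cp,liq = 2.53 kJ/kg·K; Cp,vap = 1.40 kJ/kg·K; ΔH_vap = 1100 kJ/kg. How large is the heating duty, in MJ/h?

liquid -9.67→64.7 °C: 188.16 kJ/kg
vaporisation at 64.7 °C: 1100 kJ/kg
vapour 64.7→132 °C: 94.22 kJ/kg
Δh = 188.16 + 1100 + 94.22 = 1382.4 kJ/kg
Q = ṁ·Δh = 274.8 kg/min × 1382.4 kJ/kg = 379880 kJ/min
|Q| = 6331.3 kW = 22793 MJ/h

Q = 22800 MJ/h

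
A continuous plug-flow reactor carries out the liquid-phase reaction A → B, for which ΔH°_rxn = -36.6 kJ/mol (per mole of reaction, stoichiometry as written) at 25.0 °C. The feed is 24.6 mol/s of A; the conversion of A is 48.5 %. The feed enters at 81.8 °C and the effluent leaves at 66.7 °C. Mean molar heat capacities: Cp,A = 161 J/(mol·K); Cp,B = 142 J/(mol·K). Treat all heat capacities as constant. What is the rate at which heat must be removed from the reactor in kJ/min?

Q_out = 30400 kJ/min

Extent of reaction ξ = 0.485 × 24.6 = 11.931 mol/s
Reaction term: ξ·ΔH°_rxn = 11.931 × -36.6 = -436.67 kJ/s
Sensible, feed 81.8→25 °C: -224.96 kJ/s
Outlet flows (mol/s): A 12.669, B 11.931
Sensible, products 25→66.7 °C: 155.7 kJ/s
Q = ΔH = -505.93 kJ/s = -505.93 kW
Heat removed = 30356 kJ/min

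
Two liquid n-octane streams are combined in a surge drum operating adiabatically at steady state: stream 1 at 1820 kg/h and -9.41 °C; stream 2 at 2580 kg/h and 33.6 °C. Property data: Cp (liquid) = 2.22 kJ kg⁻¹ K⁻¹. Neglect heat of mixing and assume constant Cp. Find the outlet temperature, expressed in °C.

Energy balance with Q = 0: Σ ṁᵢCp,ᵢ(T_out − Tᵢ) = 0
T_out = Σ ṁᵢCp,ᵢTᵢ / Σ ṁᵢCp,ᵢ
      = 154430 / 9768 = 15.809 °C

T_out = 15.8 °C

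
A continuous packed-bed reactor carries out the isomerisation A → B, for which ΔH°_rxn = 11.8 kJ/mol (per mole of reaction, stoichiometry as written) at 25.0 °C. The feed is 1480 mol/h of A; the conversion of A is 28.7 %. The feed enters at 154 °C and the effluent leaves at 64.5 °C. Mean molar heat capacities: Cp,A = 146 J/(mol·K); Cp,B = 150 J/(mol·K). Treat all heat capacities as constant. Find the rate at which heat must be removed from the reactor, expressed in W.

Q_out = 3960 W

Extent of reaction ξ = 0.287 × 1480 = 424.76 mol/h
Reaction term: ξ·ΔH°_rxn = 424.76 × 11.8 = 5012.2 kJ/h
Sensible, feed 154→25 °C: -27874 kJ/h
Outlet flows (mol/h): A 1055.2, B 424.76
Sensible, products 25→64.5 °C: 8602.3 kJ/h
Q = ΔH = -14260 kJ/h = -3.9611 kW
Heat removed = 3961.1 W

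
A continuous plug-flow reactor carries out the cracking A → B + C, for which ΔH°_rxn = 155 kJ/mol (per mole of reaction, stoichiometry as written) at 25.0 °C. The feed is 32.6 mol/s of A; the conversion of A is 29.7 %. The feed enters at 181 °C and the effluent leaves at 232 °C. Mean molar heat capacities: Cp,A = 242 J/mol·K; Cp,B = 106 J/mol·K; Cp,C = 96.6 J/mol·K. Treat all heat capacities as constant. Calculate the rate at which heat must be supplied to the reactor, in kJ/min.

Extent of reaction ξ = 0.297 × 32.6 = 9.6822 mol/s
Reaction term: ξ·ΔH°_rxn = 9.6822 × 155 = 1500.7 kJ/s
Sensible, feed 181→25 °C: -1230.7 kJ/s
Outlet flows (mol/s): A 22.918, B 9.6822, C 9.6822
Sensible, products 25→232 °C: 1554.1 kJ/s
Q = ΔH = 1824.1 kJ/s = 1824.1 kW
Heat supplied = 109450 kJ/min

Q_in = 109000 kJ/min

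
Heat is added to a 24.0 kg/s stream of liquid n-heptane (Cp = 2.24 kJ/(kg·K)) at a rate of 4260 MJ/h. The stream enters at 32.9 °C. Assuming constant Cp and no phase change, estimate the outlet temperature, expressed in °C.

T_out = 54.9 °C

Q = 4260 MJ/h = 1183.3 kJ/s
ΔT = Q/(ṁ·Cp) = 1183.3/(24.0×2.24) = 22.011 K
T_out = 32.9 + 22.011 = 54.911 °C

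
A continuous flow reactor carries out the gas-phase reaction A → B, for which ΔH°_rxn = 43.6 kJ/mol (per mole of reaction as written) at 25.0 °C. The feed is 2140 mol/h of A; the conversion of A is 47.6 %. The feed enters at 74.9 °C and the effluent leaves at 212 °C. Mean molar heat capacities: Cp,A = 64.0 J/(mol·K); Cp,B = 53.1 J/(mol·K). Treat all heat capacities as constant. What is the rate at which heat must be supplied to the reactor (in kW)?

Extent of reaction ξ = 0.476 × 2140 = 1018.6 mol/h
Reaction term: ξ·ΔH°_rxn = 1018.6 × 43.6 = 44413 kJ/h
Sensible, feed 74.9→25 °C: -6834.3 kJ/h
Outlet flows (mol/h): A 1121.4, B 1018.6
Sensible, products 25→212 °C: 23535 kJ/h
Q = ΔH = 61114 kJ/h = 16.976 kW
Heat supplied = 16.976 kW

Q_in = 17.0 kW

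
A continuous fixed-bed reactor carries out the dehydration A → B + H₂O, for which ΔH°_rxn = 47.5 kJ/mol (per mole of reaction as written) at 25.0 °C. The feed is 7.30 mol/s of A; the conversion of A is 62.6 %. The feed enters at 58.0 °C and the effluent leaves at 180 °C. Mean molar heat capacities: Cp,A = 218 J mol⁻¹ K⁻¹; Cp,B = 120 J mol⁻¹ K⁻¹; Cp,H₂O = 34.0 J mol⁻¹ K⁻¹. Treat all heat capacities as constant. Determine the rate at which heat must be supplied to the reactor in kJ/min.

Q_in = 22000 kJ/min

Extent of reaction ξ = 0.626 × 7.30 = 4.5698 mol/s
Reaction term: ξ·ΔH°_rxn = 4.5698 × 47.5 = 217.07 kJ/s
Sensible, feed 58.0→25 °C: -52.516 kJ/s
Outlet flows (mol/s): A 2.7302, B 4.5698, H₂O 4.5698
Sensible, products 25→180 °C: 201.33 kJ/s
Q = ΔH = 365.88 kJ/s = 365.88 kW
Heat supplied = 21953 kJ/min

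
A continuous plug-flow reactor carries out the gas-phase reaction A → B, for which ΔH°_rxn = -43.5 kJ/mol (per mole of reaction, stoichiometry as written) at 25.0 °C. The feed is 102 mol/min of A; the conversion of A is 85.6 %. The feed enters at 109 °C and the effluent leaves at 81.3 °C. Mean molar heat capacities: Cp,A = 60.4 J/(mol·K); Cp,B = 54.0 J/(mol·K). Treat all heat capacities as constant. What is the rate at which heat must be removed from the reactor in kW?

Extent of reaction ξ = 0.856 × 102 = 87.312 mol/min
Reaction term: ξ·ΔH°_rxn = 87.312 × -43.5 = -3798.1 kJ/min
Sensible, feed 109→25 °C: -517.51 kJ/min
Outlet flows (mol/min): A 14.688, B 87.312
Sensible, products 25→81.3 °C: 315.39 kJ/min
Q = ΔH = -4000.2 kJ/min = -66.67 kW
Heat removed = 66.67 kW

Q_out = 66.7 kW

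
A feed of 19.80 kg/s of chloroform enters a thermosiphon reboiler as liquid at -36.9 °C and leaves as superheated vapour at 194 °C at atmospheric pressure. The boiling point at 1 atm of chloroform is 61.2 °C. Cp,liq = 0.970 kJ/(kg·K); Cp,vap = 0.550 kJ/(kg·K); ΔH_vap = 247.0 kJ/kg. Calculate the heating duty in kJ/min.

liquid -36.9→61.2 °C: 95.157 kJ/kg
vaporisation at 61.2 °C: 247 kJ/kg
vapour 61.2→194 °C: 73.04 kJ/kg
Δh = 95.157 + 247 + 73.04 = 415.2 kJ/kg
Q = ṁ·Δh = 19.80 kg/s × 415.2 kJ/kg = 8220.9 kJ/s
|Q| = 8220.9 kW = 493250 kJ/min

Q = 493000 kJ/min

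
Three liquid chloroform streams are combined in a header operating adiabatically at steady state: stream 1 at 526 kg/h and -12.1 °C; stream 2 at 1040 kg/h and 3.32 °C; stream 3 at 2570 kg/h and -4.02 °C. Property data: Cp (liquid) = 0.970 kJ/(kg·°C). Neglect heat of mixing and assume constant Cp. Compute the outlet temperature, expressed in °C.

T_out = -3.20 °C

Energy balance with Q = 0: Σ ṁᵢCp,ᵢ(T_out − Tᵢ) = 0
Σ ṁᵢCp,ᵢTᵢ = 526×0.970×-12.1 + 1040×0.970×3.32 + 2570×0.970×-4.02 = -12846
Σ ṁᵢCp,ᵢ = 526×0.970 + 1040×0.970 + 2570×0.970 = 4011.9
T_out = -12846 / 4011.9 = -3.2019 °C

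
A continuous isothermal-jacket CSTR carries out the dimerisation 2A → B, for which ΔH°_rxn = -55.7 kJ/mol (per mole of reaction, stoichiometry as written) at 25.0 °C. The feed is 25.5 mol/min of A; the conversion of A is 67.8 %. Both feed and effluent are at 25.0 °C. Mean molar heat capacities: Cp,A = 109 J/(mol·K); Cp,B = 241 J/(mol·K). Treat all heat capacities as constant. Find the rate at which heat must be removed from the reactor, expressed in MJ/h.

Extent of reaction ξ = 0.678 × 25.5 / 2 = 8.6445 mol/min
Reaction term: ξ·ΔH°_rxn = 8.6445 × -55.7 = -481.5 kJ/min
Q = ΔH = -481.5 kJ/min = -8.025 kW
Heat removed = 28.89 MJ/h

Q_out = 28.9 MJ/h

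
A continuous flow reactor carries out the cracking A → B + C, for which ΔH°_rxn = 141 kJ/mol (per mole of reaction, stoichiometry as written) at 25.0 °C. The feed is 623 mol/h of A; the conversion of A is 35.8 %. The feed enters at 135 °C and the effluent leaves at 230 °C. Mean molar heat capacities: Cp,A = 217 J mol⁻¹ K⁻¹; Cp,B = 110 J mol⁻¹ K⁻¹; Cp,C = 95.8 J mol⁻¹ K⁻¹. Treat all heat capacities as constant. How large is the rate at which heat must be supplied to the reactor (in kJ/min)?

Extent of reaction ξ = 0.358 × 623 = 223.03 mol/h
Reaction term: ξ·ΔH°_rxn = 223.03 × 141 = 31448 kJ/h
Sensible, feed 135→25 °C: -14871 kJ/h
Outlet flows (mol/h): A 399.97, B 223.03, C 223.03
Sensible, products 25→230 °C: 27202 kJ/h
Q = ΔH = 43779 kJ/h = 12.161 kW
Heat supplied = 729.65 kJ/min

Q_in = 730 kJ/min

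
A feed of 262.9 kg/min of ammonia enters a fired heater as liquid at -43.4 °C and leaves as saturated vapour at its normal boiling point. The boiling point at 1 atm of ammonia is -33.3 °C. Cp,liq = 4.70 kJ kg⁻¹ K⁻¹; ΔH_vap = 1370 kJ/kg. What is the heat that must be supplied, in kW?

Q = 6210 kW

liquid -43.4→-33.3 °C: 47.47 kJ/kg
vaporisation at -33.3 °C: 1370 kJ/kg
Δh = 47.47 + 1370 = 1417.5 kJ/kg
Q = ṁ·Δh = 262.9 kg/min × 1417.5 kJ/kg = 372650 kJ/min
|Q| = 6210.9 kW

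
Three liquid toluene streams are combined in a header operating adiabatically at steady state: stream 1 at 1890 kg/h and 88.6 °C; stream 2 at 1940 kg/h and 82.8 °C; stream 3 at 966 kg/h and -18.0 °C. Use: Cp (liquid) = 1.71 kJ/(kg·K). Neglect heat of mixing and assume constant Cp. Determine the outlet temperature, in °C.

T_out = 64.8 °C

Energy balance with Q = 0: Σ ṁᵢCp,ᵢ(T_out − Tᵢ) = 0
T_out = Σ ṁᵢCp,ᵢTᵢ / Σ ṁᵢCp,ᵢ
      = 531290 / 8201.2 = 64.783 °C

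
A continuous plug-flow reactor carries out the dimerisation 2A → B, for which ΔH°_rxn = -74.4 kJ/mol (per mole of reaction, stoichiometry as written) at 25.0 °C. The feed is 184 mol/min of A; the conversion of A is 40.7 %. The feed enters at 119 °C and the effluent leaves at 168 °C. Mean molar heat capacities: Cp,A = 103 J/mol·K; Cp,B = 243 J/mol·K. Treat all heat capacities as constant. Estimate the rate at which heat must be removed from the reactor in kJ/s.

Q_out = 27.7 kJ/s

Extent of reaction ξ = 0.407 × 184 / 2 = 37.444 mol/min
Reaction term: ξ·ΔH°_rxn = 37.444 × -74.4 = -2785.8 kJ/min
Sensible, feed 119→25 °C: -1781.5 kJ/min
Outlet flows (mol/min): A 109.11, B 37.444
Sensible, products 25→168 °C: 2908.3 kJ/min
Q = ΔH = -1659.1 kJ/min = -27.651 kW
Heat removed = 27.651 kJ/s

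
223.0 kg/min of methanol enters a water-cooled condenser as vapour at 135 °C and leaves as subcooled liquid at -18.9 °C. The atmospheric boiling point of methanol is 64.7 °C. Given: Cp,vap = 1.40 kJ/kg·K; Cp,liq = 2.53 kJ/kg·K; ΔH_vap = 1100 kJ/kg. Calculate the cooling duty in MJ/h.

Q_c = 18900 MJ/h

vapour 135→64.7 °C: -98.42 kJ/kg
condensation at 64.7 °C: -1100 kJ/kg
liquid 64.7→-18.9 °C: -211.51 kJ/kg
Δh = -98.42 + -1100 + -211.51 = -1409.9 kJ/kg
Q = ṁ·Δh = 223.0 kg/min × -1409.9 kJ/kg = -314410 kJ/min
|Q| = 5240.2 kW = 18865 MJ/h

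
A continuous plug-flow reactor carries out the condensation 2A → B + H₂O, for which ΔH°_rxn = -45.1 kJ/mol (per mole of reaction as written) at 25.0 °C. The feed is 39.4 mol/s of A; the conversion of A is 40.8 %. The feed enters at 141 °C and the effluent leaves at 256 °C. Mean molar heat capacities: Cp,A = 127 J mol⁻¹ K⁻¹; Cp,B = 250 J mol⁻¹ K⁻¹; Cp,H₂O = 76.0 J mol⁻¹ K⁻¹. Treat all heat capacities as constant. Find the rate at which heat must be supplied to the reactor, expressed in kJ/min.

Extent of reaction ξ = 0.408 × 39.4 / 2 = 8.0376 mol/s
Reaction term: ξ·ΔH°_rxn = 8.0376 × -45.1 = -362.5 kJ/s
Sensible, feed 141→25 °C: -580.44 kJ/s
Outlet flows (mol/s): A 23.325, B 8.0376, H₂O 8.0376
Sensible, products 25→256 °C: 1289.6 kJ/s
Q = ΔH = 346.62 kJ/s = 346.62 kW
Heat supplied = 20797 kJ/min

Q_in = 20800 kJ/min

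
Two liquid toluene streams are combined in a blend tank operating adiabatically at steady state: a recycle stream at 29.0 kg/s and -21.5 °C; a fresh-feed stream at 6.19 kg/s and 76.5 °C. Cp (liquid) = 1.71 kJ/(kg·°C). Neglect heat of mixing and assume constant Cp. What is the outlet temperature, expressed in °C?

No heat crosses the boundary, so H_out = H_in.
Σ ṁᵢCp,ᵢTᵢ = 29.0×1.71×-21.5 + 6.19×1.71×76.5 = -256.44
Σ ṁᵢCp,ᵢ = 29.0×1.71 + 6.19×1.71 = 60.175
T_out = -256.44 / 60.175 = -4.2616 °C

T_out = -4.26 °C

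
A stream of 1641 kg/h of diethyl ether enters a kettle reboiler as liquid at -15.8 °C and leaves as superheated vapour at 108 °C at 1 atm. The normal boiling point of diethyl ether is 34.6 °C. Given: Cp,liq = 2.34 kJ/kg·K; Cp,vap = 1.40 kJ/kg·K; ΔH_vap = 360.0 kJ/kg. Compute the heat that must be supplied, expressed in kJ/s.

Q = 265 kJ/s

liquid -15.8→34.6 °C: 117.94 kJ/kg
vaporisation at 34.6 °C: 360 kJ/kg
vapour 34.6→108 °C: 102.76 kJ/kg
Δh = 117.94 + 360 + 102.76 = 580.7 kJ/kg
Q = ṁ·Δh = 1641 kg/h × 580.7 kJ/kg = 952920 kJ/h
|Q| = 264.7 kW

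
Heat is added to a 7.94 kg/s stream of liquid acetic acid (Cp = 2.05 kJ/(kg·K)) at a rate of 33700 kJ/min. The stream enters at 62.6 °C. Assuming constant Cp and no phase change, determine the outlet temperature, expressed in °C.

Q = 33700 kJ/min = 561.67 kJ/s
ΔT = Q/(ṁ·Cp) = 561.67/(7.94×2.05) = 34.507 K
T_out = 62.6 + 34.507 = 97.107 °C

T_out = 97.1 °C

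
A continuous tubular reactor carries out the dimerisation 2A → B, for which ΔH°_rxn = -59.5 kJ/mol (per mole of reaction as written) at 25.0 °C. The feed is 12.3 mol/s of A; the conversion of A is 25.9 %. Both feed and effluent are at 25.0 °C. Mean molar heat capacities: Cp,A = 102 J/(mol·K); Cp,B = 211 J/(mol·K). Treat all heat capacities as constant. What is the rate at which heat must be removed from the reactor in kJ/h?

Q_out = 341000 kJ/h

Extent of reaction ξ = 0.259 × 12.3 / 2 = 1.5929 mol/s
Reaction term: ξ·ΔH°_rxn = 1.5929 × -59.5 = -94.775 kJ/s
Q = ΔH = -94.775 kJ/s = -94.775 kW
Heat removed = 341190 kJ/h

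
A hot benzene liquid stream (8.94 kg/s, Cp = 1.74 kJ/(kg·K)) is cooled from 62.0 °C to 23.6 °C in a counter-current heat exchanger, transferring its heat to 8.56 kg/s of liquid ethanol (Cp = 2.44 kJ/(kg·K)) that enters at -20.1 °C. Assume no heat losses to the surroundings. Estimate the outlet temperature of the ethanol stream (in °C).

T_c,out = 8.50 °C

Heat released by hot stream: Q = 8.94 × 1.74 × (62.0 − 23.6) = 597.34 kJ/s
Energy balance on cold side (adiabatic exchanger): Q = ṁ_c·Cp_c·(T_c,out − T_c,in)
T_c,out = -20.1 + 597.34/(8.56 × 2.44) = 8.4992 °C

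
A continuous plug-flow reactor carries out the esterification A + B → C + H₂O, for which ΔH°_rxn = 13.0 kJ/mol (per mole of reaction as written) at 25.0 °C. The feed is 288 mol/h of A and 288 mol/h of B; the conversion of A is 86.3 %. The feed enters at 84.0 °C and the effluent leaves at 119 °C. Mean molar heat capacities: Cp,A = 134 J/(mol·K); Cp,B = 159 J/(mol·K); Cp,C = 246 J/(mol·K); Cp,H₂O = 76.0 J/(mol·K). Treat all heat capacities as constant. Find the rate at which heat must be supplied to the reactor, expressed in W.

Q_in = 1910 W

Extent of reaction ξ = 0.863 × 288 = 248.54 mol/h
Reaction term: ξ·ΔH°_rxn = 248.54 × 13.0 = 3231.1 kJ/h
Sensible, feed 84.0→25 °C: -4978.7 kJ/h
Outlet flows (mol/h): A 39.456, B 39.456, C 248.54, H₂O 248.54
Sensible, products 25→119 °C: 8609.6 kJ/h
Q = ΔH = 6862 kJ/h = 1.9061 kW
Heat supplied = 1906.1 W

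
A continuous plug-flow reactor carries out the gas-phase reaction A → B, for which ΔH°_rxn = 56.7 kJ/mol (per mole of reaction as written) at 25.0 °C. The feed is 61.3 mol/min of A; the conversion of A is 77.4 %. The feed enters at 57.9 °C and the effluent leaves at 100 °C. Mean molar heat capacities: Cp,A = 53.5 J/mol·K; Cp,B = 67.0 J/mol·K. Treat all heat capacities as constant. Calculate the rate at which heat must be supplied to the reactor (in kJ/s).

Q_in = 47.9 kJ/s

Extent of reaction ξ = 0.774 × 61.3 = 47.446 mol/min
Reaction term: ξ·ΔH°_rxn = 47.446 × 56.7 = 2690.2 kJ/min
Sensible, feed 57.9→25 °C: -107.9 kJ/min
Outlet flows (mol/min): A 13.854, B 47.446
Sensible, products 25→100 °C: 294.01 kJ/min
Q = ΔH = 2876.3 kJ/min = 47.938 kW
Heat supplied = 47.938 kJ/s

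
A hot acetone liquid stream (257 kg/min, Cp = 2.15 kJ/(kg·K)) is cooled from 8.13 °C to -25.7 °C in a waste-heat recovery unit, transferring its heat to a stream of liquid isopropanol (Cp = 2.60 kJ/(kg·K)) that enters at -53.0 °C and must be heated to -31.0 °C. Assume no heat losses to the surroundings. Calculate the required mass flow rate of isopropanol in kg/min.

ṁ_c = 327 kg/min

Heat released by hot stream: Q = 257 × 2.15 × (8.13 − -25.7) = 18693 kJ/min
Energy balance on cold side (adiabatic exchanger): Q = ṁ_c·Cp_c·(T_c,out − T_c,in)
ṁ_c = 18693 / [2.60 × (-31.0 − -53.0)] = 326.8 kg/min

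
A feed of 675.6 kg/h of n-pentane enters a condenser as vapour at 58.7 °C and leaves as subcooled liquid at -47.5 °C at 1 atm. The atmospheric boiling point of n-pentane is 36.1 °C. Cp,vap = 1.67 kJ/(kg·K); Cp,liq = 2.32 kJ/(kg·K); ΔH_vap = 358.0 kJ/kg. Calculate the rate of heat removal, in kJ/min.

vapour 58.7→36.1 °C: -37.742 kJ/kg
condensation at 36.1 °C: -358 kJ/kg
liquid 36.1→-47.5 °C: -193.95 kJ/kg
Δh = -37.742 + -358 + -193.95 = -589.69 kJ/kg
Q = ṁ·Δh = 675.6 kg/h × -589.69 kJ/kg = -398400 kJ/h
|Q| = 110.67 kW = 6640 kJ/min

Q_c = 6640 kJ/min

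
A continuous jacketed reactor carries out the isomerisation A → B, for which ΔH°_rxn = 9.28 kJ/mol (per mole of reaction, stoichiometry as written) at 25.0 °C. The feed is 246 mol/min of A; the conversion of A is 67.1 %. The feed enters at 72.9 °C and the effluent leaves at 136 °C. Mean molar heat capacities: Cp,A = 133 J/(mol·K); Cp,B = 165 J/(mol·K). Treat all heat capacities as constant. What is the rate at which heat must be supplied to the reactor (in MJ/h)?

Q_in = 251 MJ/h

Extent of reaction ξ = 0.671 × 246 = 165.07 mol/min
Reaction term: ξ·ΔH°_rxn = 165.07 × 9.28 = 1531.8 kJ/min
Sensible, feed 72.9→25 °C: -1567.2 kJ/min
Outlet flows (mol/min): A 80.934, B 165.07
Sensible, products 25→136 °C: 4218 kJ/min
Q = ΔH = 4182.6 kJ/min = 69.711 kW
Heat supplied = 250.96 MJ/h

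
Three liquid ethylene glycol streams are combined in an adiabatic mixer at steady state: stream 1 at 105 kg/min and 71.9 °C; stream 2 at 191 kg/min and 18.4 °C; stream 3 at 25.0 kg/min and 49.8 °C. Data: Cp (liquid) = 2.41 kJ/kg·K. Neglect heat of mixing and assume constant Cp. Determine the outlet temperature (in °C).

Adiabatic, steady state ⇒ Σ ṁᵢCp,ᵢ(T_out − Tᵢ) = 0
Σ ṁᵢCp,ᵢTᵢ = 105×2.41×71.9 + 191×2.41×18.4 + 25.0×2.41×49.8 = 29664
Σ ṁᵢCp,ᵢ = 105×2.41 + 191×2.41 + 25.0×2.41 = 773.61
T_out = 29664 / 773.61 = 38.345 °C

T_out = 38.3 °C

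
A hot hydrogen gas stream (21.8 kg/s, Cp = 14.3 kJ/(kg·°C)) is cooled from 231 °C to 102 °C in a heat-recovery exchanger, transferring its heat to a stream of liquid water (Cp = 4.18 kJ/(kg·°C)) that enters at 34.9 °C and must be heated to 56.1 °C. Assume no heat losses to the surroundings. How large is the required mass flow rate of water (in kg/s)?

Heat released by hot stream: Q = 21.8 × 14.3 × (231 − 102) = 40214 kJ/s
Energy balance on cold side (adiabatic exchanger): Q = ṁ_c·Cp_c·(T_c,out − T_c,in)
ṁ_c = 40214 / [4.18 × (56.1 − 34.9)] = 453.81 kg/s

ṁ_c = 454 kg/s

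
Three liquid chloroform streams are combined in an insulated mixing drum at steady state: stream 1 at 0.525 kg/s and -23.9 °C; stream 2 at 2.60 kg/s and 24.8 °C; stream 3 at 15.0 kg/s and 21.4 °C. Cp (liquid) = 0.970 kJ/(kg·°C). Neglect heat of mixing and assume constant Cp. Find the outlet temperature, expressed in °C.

T_out = 20.6 °C

No heat crosses the boundary, so H_out = H_in.
Σ ṁᵢCp,ᵢTᵢ = 0.525×0.970×-23.9 + 2.60×0.970×24.8 + 15.0×0.970×21.4 = 361.74
Σ ṁᵢCp,ᵢ = 0.525×0.970 + 2.60×0.970 + 15.0×0.970 = 17.581
T_out = 361.74 / 17.581 = 20.576 °C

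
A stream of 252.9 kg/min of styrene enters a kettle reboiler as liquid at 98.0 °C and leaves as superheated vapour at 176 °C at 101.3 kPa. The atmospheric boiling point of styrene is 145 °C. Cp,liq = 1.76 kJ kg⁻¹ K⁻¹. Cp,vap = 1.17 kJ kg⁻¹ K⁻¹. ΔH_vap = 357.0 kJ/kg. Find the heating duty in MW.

Q = 2.01 MW

liquid 98.0→145 °C: 82.72 kJ/kg
vaporisation at 145 °C: 357 kJ/kg
vapour 145→176 °C: 36.27 kJ/kg
Δh = 82.72 + 357 + 36.27 = 475.99 kJ/kg
Q = ṁ·Δh = 252.9 kg/min × 475.99 kJ/kg = 120380 kJ/min
|Q| = 2006.3 kW = 2.0063 MW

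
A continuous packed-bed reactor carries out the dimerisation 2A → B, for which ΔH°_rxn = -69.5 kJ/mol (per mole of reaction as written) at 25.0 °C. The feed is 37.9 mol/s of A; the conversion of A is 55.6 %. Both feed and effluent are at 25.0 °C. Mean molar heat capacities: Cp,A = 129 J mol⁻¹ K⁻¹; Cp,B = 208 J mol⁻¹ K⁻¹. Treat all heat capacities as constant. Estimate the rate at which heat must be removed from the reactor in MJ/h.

Q_out = 2640 MJ/h

Extent of reaction ξ = 0.556 × 37.9 / 2 = 10.536 mol/s
Reaction term: ξ·ΔH°_rxn = 10.536 × -69.5 = -732.27 kJ/s
Q = ΔH = -732.27 kJ/s = -732.27 kW
Heat removed = 2636.2 MJ/h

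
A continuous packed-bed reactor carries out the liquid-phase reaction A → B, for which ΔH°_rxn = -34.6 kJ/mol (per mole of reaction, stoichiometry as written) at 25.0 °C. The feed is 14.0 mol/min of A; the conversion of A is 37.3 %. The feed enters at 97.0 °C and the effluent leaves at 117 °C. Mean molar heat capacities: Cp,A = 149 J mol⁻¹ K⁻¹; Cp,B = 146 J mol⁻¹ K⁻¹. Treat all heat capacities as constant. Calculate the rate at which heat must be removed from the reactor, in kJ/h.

Extent of reaction ξ = 0.373 × 14.0 = 5.222 mol/min
Reaction term: ξ·ΔH°_rxn = 5.222 × -34.6 = -180.68 kJ/min
Sensible, feed 97.0→25 °C: -150.19 kJ/min
Outlet flows (mol/min): A 8.778, B 5.222
Sensible, products 25→117 °C: 190.47 kJ/min
Q = ΔH = -140.4 kJ/min = -2.34 kW
Heat removed = 8424.1 kJ/h

Q_out = 8420 kJ/h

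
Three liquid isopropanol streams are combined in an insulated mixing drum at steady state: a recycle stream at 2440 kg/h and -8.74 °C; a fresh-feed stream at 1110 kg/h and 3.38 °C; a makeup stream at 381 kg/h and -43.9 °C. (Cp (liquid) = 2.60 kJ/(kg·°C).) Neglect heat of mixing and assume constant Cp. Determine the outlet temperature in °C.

No heat crosses the boundary, so H_out = H_in.
T_out = Σ ṁᵢCp,ᵢTᵢ / Σ ṁᵢCp,ᵢ
      = -89179 / 10221 = -8.7254 °C

T_out = -8.73 °C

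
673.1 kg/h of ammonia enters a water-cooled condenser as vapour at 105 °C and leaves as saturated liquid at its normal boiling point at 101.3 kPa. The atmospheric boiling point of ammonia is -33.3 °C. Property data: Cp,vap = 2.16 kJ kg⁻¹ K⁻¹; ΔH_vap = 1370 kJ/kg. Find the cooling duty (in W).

vapour 105→-33.3 °C: -298.73 kJ/kg
condensation at -33.3 °C: -1370 kJ/kg
Δh = -298.73 + -1370 = -1668.7 kJ/kg
Q = ṁ·Δh = 673.1 kg/h × -1668.7 kJ/kg = -1.1232e+06 kJ/h
|Q| = 312.01 kW = 312010 W

Q_c = 312000 W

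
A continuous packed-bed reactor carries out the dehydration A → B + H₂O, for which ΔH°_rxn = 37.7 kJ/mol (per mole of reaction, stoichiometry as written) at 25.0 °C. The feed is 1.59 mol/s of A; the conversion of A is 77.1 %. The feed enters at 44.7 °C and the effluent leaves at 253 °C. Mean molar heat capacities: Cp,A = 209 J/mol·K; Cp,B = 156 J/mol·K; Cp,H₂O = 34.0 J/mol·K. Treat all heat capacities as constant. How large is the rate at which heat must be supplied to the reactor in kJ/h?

Q_in = 396000 kJ/h

Extent of reaction ξ = 0.771 × 1.59 = 1.2259 mol/s
Reaction term: ξ·ΔH°_rxn = 1.2259 × 37.7 = 46.216 kJ/s
Sensible, feed 44.7→25 °C: -6.5465 kJ/s
Outlet flows (mol/s): A 0.36411, B 1.2259, H₂O 1.2259
Sensible, products 25→253 °C: 70.456 kJ/s
Q = ΔH = 110.13 kJ/s = 110.13 kW
Heat supplied = 396450 kJ/h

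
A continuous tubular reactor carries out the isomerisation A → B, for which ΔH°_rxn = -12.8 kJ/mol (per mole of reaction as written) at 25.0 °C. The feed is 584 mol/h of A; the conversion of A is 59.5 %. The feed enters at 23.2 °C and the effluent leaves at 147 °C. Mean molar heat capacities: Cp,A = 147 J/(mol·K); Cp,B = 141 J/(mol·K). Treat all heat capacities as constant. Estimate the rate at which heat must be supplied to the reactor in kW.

Q_in = 1.65 kW

Extent of reaction ξ = 0.595 × 584 = 347.48 mol/h
Reaction term: ξ·ΔH°_rxn = 347.48 × -12.8 = -4447.7 kJ/h
Sensible, feed 23.2→25 °C: 154.53 kJ/h
Outlet flows (mol/h): A 236.52, B 347.48
Sensible, products 25→147 °C: 10219 kJ/h
Q = ΔH = 5925.9 kJ/h = 1.6461 kW
Heat supplied = 1.6461 kW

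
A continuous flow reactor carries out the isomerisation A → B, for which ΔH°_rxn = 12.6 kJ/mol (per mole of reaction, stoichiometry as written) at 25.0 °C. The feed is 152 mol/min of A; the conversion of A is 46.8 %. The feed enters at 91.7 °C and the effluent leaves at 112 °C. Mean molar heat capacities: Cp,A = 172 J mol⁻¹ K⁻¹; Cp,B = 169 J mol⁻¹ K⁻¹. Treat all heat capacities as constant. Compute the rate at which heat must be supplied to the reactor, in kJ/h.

Q_in = 84500 kJ/h

Extent of reaction ξ = 0.468 × 152 = 71.136 mol/min
Reaction term: ξ·ΔH°_rxn = 71.136 × 12.6 = 896.31 kJ/min
Sensible, feed 91.7→25 °C: -1743.8 kJ/min
Outlet flows (mol/min): A 80.864, B 71.136
Sensible, products 25→112 °C: 2256 kJ/min
Q = ΔH = 1408.5 kJ/min = 23.475 kW
Heat supplied = 84508 kJ/h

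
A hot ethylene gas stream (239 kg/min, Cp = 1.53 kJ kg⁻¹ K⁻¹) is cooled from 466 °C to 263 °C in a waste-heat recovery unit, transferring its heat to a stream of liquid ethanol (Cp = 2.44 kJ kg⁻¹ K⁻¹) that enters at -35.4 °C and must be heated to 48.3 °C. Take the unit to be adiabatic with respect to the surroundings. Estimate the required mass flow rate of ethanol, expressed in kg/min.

ṁ_c = 363 kg/min

Heat released by hot stream: Q = 239 × 1.53 × (466 − 263) = 74231 kJ/min
Energy balance on cold side (adiabatic exchanger): Q = ṁ_c·Cp_c·(T_c,out − T_c,in)
ṁ_c = 74231 / [2.44 × (48.3 − -35.4)] = 363.47 kg/min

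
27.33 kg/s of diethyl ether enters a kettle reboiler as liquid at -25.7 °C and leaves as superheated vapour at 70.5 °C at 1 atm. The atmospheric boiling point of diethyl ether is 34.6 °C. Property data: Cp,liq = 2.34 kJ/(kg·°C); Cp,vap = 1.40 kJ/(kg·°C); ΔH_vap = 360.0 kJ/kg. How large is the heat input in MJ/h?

Q = 54200 MJ/h

liquid -25.7→34.6 °C: 141.1 kJ/kg
vaporisation at 34.6 °C: 360 kJ/kg
vapour 34.6→70.5 °C: 50.26 kJ/kg
Δh = 141.1 + 360 + 50.26 = 551.36 kJ/kg
Q = ṁ·Δh = 27.33 kg/s × 551.36 kJ/kg = 15069 kJ/s
|Q| = 15069 kW = 54247 MJ/h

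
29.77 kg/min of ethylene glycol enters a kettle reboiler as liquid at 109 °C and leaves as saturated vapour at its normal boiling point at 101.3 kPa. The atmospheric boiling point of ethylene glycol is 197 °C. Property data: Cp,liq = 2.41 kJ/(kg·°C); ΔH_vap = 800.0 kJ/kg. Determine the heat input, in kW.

liquid 109→197 °C: 212.08 kJ/kg
vaporisation at 197 °C: 800 kJ/kg
Δh = 212.08 + 800 = 1012.1 kJ/kg
Q = ṁ·Δh = 29.77 kg/min × 1012.1 kJ/kg = 30130 kJ/min
|Q| = 502.16 kW

Q = 502 kW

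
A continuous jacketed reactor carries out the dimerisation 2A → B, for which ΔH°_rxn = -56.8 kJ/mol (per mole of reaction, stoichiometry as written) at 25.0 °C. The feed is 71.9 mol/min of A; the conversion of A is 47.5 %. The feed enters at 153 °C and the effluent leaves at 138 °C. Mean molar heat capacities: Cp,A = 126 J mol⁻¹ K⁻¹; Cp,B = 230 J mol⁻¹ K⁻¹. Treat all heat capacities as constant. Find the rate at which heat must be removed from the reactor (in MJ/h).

Q_out = 68.9 MJ/h

Extent of reaction ξ = 0.475 × 71.9 / 2 = 17.076 mol/min
Reaction term: ξ·ΔH°_rxn = 17.076 × -56.8 = -969.93 kJ/min
Sensible, feed 153→25 °C: -1159.6 kJ/min
Outlet flows (mol/min): A 37.748, B 17.076
Sensible, products 25→138 °C: 981.26 kJ/min
Q = ΔH = -1148.3 kJ/min = -19.138 kW
Heat removed = 68.896 MJ/h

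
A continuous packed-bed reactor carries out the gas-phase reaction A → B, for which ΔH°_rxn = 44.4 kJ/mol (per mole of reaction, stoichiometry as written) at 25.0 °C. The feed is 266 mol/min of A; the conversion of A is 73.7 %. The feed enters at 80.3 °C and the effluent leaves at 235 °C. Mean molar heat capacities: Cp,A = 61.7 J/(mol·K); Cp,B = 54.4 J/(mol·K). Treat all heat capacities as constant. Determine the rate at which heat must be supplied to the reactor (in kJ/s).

Extent of reaction ξ = 0.737 × 266 = 196.04 mol/min
Reaction term: ξ·ΔH°_rxn = 196.04 × 44.4 = 8704.3 kJ/min
Sensible, feed 80.3→25 °C: -907.59 kJ/min
Outlet flows (mol/min): A 69.958, B 196.04
Sensible, products 25→235 °C: 3146 kJ/min
Q = ΔH = 10943 kJ/min = 182.38 kW
Heat supplied = 182.38 kJ/s

Q_in = 182 kJ/s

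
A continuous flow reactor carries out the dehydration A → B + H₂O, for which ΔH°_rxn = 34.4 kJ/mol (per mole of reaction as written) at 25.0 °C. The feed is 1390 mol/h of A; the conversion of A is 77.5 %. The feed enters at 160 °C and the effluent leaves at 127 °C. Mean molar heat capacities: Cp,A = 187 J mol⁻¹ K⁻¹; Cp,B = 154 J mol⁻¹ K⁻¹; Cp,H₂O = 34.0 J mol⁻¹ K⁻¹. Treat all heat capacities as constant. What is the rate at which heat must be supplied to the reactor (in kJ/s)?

Extent of reaction ξ = 0.775 × 1390 = 1077.2 mol/h
Reaction term: ξ·ΔH°_rxn = 1077.2 × 34.4 = 37057 kJ/h
Sensible, feed 160→25 °C: -35091 kJ/h
Outlet flows (mol/h): A 312.75, B 1077.2, H₂O 1077.2
Sensible, products 25→127 °C: 26623 kJ/h
Q = ΔH = 28590 kJ/h = 7.9416 kW
Heat supplied = 7.9416 kJ/s

Q_in = 7.94 kJ/s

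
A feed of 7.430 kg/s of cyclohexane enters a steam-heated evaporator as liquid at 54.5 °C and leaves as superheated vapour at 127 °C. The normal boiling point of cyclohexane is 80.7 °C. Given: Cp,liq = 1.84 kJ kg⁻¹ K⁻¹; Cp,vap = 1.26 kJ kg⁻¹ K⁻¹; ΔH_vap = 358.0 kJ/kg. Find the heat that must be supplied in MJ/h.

liquid 54.5→80.7 °C: 48.208 kJ/kg
vaporisation at 80.7 °C: 358 kJ/kg
vapour 80.7→127 °C: 58.338 kJ/kg
Δh = 48.208 + 358 + 58.338 = 464.55 kJ/kg
Q = ṁ·Δh = 7.430 kg/s × 464.55 kJ/kg = 3451.6 kJ/s
|Q| = 3451.6 kW = 12426 MJ/h

Q = 12400 MJ/h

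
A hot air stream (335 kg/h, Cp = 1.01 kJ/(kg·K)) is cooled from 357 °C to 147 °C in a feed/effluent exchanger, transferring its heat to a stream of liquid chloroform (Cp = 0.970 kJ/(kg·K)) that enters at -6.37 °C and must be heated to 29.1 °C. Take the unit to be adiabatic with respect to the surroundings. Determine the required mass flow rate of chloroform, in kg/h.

Heat released by hot stream: Q = 335 × 1.01 × (357 − 147) = 71054 kJ/h
Energy balance on cold side (adiabatic exchanger): Q = ṁ_c·Cp_c·(T_c,out − T_c,in)
ṁ_c = 71054 / [0.970 × (29.1 − -6.37)] = 2065.2 kg/h

ṁ_c = 2070 kg/h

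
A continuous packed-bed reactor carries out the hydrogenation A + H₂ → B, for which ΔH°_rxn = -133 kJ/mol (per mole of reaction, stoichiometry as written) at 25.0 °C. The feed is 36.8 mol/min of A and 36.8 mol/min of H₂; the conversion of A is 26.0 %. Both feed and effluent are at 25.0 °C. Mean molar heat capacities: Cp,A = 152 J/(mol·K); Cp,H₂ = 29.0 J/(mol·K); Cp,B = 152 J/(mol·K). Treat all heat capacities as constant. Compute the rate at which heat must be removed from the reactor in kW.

Extent of reaction ξ = 0.260 × 36.8 = 9.568 mol/min
Reaction term: ξ·ΔH°_rxn = 9.568 × -133 = -1272.5 kJ/min
Q = ΔH = -1272.5 kJ/min = -21.209 kW
Heat removed = 21.209 kW

Q_out = 21.2 kW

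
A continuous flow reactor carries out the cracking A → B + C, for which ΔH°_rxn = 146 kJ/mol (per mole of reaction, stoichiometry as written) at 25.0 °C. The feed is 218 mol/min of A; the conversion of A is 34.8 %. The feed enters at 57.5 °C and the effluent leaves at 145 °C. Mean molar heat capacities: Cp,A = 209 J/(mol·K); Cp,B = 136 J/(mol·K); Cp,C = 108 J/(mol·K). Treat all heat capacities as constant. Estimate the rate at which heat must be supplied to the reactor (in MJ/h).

Q_in = 923 MJ/h

Extent of reaction ξ = 0.348 × 218 = 75.864 mol/min
Reaction term: ξ·ΔH°_rxn = 75.864 × 146 = 11076 kJ/min
Sensible, feed 57.5→25 °C: -1480.8 kJ/min
Outlet flows (mol/min): A 142.14, B 75.864, C 75.864
Sensible, products 25→145 °C: 5786.1 kJ/min
Q = ΔH = 15381 kJ/min = 256.36 kW
Heat supplied = 922.89 MJ/h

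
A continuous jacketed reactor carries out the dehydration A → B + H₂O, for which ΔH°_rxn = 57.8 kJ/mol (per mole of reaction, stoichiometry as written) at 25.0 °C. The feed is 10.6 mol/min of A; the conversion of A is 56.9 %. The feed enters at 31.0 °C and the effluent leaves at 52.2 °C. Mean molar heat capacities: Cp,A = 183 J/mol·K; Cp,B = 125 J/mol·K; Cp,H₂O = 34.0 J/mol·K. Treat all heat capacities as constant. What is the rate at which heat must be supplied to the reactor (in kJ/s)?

Q_in = 6.43 kJ/s

Extent of reaction ξ = 0.569 × 10.6 = 6.0314 mol/min
Reaction term: ξ·ΔH°_rxn = 6.0314 × 57.8 = 348.61 kJ/min
Sensible, feed 31.0→25 °C: -11.639 kJ/min
Outlet flows (mol/min): A 4.5686, B 6.0314, H₂O 6.0314
Sensible, products 25→52.2 °C: 48.825 kJ/min
Q = ΔH = 385.8 kJ/min = 6.43 kW
Heat supplied = 6.43 kJ/s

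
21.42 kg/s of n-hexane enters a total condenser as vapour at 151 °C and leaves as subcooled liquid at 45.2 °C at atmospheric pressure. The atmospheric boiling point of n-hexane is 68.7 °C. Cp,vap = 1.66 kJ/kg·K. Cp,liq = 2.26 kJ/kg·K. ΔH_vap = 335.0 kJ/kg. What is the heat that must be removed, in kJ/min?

Q_c = 674000 kJ/min

vapour 151→68.7 °C: -136.62 kJ/kg
condensation at 68.7 °C: -335 kJ/kg
liquid 68.7→45.2 °C: -53.11 kJ/kg
Δh = -136.62 + -335 + -53.11 = -524.73 kJ/kg
Q = ṁ·Δh = 21.42 kg/s × -524.73 kJ/kg = -11240 kJ/s
|Q| = 11240 kW = 674380 kJ/min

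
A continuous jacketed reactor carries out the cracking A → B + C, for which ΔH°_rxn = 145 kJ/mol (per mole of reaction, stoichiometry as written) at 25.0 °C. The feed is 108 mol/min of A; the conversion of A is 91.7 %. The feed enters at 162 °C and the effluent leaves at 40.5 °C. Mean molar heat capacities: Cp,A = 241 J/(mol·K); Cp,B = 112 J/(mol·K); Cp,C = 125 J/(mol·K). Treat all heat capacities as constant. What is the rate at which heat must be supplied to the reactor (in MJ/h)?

Extent of reaction ξ = 0.917 × 108 = 99.036 mol/min
Reaction term: ξ·ΔH°_rxn = 99.036 × 145 = 14360 kJ/min
Sensible, feed 162→25 °C: -3565.8 kJ/min
Outlet flows (mol/min): A 8.964, B 99.036, C 99.036
Sensible, products 25→40.5 °C: 397.29 kJ/min
Q = ΔH = 11192 kJ/min = 186.53 kW
Heat supplied = 671.5 MJ/h

Q_in = 672 MJ/h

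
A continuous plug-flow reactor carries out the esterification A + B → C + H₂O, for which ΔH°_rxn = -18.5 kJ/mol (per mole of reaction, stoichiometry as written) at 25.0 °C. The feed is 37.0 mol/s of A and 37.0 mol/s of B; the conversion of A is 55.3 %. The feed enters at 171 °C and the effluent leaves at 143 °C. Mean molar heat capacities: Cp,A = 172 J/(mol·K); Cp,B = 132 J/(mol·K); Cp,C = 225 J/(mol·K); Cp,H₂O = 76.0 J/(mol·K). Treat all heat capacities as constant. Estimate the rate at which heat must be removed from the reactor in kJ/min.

Extent of reaction ξ = 0.553 × 37.0 = 20.461 mol/s
Reaction term: ξ·ΔH°_rxn = 20.461 × -18.5 = -378.53 kJ/s
Sensible, feed 171→25 °C: -1642.2 kJ/s
Outlet flows (mol/s): A 16.539, B 16.539, C 20.461, H₂O 20.461
Sensible, products 25→143 °C: 1320 kJ/s
Q = ΔH = -700.72 kJ/s = -700.72 kW
Heat removed = 42043 kJ/min

Q_out = 42000 kJ/min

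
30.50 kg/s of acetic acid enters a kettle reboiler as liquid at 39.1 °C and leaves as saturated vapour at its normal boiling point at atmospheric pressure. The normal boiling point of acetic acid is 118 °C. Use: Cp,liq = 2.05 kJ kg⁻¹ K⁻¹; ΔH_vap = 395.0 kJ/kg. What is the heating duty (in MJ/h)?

liquid 39.1→118 °C: 161.75 kJ/kg
vaporisation at 118 °C: 395 kJ/kg
Δh = 161.75 + 395 = 556.75 kJ/kg
Q = ṁ·Δh = 30.50 kg/s × 556.75 kJ/kg = 16981 kJ/s
|Q| = 16981 kW = 61131 MJ/h

Q = 61100 MJ/h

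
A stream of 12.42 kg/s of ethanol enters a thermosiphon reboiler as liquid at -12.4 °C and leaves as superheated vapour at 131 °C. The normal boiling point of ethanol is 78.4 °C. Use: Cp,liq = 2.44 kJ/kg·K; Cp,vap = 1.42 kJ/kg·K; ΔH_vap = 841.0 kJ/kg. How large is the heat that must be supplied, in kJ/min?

liquid -12.4→78.4 °C: 221.55 kJ/kg
vaporisation at 78.4 °C: 841 kJ/kg
vapour 78.4→131 °C: 74.692 kJ/kg
Δh = 221.55 + 841 + 74.692 = 1137.2 kJ/kg
Q = ṁ·Δh = 12.42 kg/s × 1137.2 kJ/kg = 14125 kJ/s
|Q| = 14125 kW = 847470 kJ/min

Q = 847000 kJ/min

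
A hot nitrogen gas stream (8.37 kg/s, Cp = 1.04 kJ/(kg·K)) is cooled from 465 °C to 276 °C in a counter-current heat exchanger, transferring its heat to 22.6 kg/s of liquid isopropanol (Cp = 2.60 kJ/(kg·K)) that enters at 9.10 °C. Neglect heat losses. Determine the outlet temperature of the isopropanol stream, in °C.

Heat released by hot stream: Q = 8.37 × 1.04 × (465 − 276) = 1645.2 kJ/s
Energy balance on cold side (adiabatic exchanger): Q = ṁ_c·Cp_c·(T_c,out − T_c,in)
T_c,out = 9.10 + 1645.2/(22.6 × 2.60) = 37.099 °C

T_c,out = 37.1 °C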